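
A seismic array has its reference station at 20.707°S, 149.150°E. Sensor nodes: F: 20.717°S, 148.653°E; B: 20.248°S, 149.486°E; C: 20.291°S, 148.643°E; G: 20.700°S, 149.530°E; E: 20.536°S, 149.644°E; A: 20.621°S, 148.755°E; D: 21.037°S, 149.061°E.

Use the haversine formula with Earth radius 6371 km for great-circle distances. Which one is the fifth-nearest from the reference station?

Distances from the reference station (20.707°S, 149.150°E):
D: 37.8 km
G: 39.5 km
A: 42.2 km
F: 51.7 km
E: 54.8 km
B: 61.9 km
C: 70.2 km
The fifth-nearest is E at 54.8 km.

E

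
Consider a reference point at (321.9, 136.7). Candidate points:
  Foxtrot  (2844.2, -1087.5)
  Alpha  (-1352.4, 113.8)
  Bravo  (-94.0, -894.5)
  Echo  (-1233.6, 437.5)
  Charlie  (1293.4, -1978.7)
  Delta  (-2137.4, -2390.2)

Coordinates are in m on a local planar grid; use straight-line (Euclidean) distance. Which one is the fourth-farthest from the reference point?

Alpha

Distance to each, sorted:
Delta: 3526.1 m
Foxtrot: 2803.7 m
Charlie: 2327.8 m
Alpha: 1674.5 m
Echo: 1584.3 m
Bravo: 1111.9 m
The fourth-farthest is Alpha at 1674.5 m.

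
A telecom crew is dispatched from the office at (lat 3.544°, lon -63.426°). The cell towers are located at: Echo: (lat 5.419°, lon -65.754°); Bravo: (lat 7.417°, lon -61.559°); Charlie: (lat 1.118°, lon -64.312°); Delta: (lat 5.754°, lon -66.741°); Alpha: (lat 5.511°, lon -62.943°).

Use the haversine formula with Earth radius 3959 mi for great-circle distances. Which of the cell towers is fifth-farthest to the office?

Distance to each, sorted:
Bravo: 296.8 mi
Delta: 274.7 mi
Echo: 206.2 mi
Charlie: 178.4 mi
Alpha: 139.9 mi
The fifth-farthest is Alpha at 139.9 mi.

Alpha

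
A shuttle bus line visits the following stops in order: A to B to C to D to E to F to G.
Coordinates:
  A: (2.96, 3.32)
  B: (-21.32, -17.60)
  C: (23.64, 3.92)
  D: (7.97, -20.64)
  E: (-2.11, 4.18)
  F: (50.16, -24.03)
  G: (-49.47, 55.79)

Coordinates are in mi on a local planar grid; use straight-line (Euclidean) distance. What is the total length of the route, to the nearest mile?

325 mi

Leg distances:
A→B: 32.0 mi  (cumulative 32.0 mi)
B→C: 49.8 mi  (cumulative 81.9 mi)
C→D: 29.1 mi  (cumulative 111.0 mi)
D→E: 26.8 mi  (cumulative 137.8 mi)
E→F: 59.4 mi  (cumulative 197.2 mi)
F→G: 127.7 mi  (cumulative 324.9 mi)
Total route length ≈ 325 mi.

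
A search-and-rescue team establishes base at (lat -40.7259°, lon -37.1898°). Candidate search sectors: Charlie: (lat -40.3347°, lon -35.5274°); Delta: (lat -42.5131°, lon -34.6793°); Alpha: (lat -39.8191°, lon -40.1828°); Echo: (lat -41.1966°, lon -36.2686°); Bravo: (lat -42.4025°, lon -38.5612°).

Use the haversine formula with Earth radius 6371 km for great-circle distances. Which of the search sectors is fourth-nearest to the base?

Alpha

Distance to each, sorted:
Echo: 93.4 km
Charlie: 147.1 km
Bravo: 218.6 km
Alpha: 273.2 km
Delta: 288.1 km
The fourth-nearest is Alpha at 273.2 km.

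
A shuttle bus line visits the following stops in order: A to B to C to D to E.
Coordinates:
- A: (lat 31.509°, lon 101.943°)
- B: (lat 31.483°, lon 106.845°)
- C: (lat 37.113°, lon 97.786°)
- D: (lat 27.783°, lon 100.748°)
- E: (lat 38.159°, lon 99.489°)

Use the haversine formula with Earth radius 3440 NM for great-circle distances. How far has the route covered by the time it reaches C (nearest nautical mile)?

813 NM

Leg distances:
A→B: 250.9 NM  (cumulative 250.9 NM)
B→C: 561.8 NM  (cumulative 812.7 NM)
Cumulative distance at C ≈ 813 NM.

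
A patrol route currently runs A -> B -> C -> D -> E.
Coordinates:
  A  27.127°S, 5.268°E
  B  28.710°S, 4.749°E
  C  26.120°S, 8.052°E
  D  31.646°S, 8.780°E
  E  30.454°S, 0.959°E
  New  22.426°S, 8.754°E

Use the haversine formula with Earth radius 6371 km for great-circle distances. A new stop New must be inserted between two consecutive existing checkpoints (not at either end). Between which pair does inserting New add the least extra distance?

Added distance for inserting New between each consecutive pair:
A–B: 1252.6 km
B–C: 787.7 km
C–D: 823.6 km
D–E: 1450.7 km
Smallest added distance is 787.7 km, inserting between B and C.

between B and C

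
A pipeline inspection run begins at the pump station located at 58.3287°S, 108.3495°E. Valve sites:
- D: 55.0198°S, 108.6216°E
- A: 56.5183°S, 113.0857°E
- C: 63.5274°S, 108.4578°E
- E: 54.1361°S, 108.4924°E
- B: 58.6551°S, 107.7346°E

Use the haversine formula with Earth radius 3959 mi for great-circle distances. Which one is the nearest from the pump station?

Distances from the pump station (58.3287°S, 108.3495°E):
B: 31.6 mi
A: 216.0 mi
D: 228.9 mi
E: 289.8 mi
C: 359.2 mi
The nearest is B at 31.6 mi.

B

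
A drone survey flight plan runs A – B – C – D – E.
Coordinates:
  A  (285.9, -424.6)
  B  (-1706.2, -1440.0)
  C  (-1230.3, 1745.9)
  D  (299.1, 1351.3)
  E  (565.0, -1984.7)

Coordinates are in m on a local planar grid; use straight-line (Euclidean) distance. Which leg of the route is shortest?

Leg distances:
A→B: 2236.0 m
B→C: 3221.2 m
C→D: 1579.5 m
D→E: 3346.6 m
The shortest leg is C–D at 1579.5 m.

C–D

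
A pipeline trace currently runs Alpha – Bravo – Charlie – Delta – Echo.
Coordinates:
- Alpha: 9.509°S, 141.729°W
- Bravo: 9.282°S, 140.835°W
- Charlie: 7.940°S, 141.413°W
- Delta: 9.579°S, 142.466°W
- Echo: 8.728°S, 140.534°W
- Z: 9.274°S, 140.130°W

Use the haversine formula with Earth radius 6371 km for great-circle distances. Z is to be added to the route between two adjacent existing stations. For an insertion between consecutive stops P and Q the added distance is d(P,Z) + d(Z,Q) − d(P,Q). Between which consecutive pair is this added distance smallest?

between Delta and Echo

Added distance for inserting Z between each consecutive pair:
Alpha–Bravo: 153.5 km
Bravo–Charlie: 119.9 km
Charlie–Delta: 247.3 km
Delta–Echo: 101.4 km
Smallest added distance is 101.4 km, inserting between Delta and Echo.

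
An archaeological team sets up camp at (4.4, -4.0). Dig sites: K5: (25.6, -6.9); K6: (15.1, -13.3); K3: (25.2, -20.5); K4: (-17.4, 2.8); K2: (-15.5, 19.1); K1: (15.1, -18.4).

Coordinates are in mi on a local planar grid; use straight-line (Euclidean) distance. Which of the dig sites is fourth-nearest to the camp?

Distances from the camp ((4.4, -4.0)):
K6: 14.2 mi
K1: 17.9 mi
K5: 21.4 mi
K4: 22.8 mi
K3: 26.5 mi
K2: 30.5 mi
The fourth-nearest is K4 at 22.8 mi.

K4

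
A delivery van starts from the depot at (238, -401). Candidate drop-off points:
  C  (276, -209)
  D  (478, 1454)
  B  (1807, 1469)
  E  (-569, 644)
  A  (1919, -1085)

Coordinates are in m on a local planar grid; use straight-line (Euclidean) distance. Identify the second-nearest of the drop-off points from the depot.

E

Distances from the depot ((238, -401)):
C: 195.7 m
E: 1320.3 m
A: 1814.8 m
D: 1870.5 m
B: 2441.0 m
The second-nearest is E at 1320.3 m.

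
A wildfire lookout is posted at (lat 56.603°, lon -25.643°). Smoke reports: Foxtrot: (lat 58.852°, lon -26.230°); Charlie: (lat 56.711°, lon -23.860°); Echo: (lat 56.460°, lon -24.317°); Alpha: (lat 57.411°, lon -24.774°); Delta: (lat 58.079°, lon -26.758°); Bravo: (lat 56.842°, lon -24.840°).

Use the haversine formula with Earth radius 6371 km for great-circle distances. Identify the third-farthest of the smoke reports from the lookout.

Distance to each, sorted:
Foxtrot: 252.5 km
Delta: 177.2 km
Charlie: 109.6 km
Alpha: 104.1 km
Echo: 82.9 km
Bravo: 55.7 km
The third-farthest is Charlie at 109.6 km.

Charlie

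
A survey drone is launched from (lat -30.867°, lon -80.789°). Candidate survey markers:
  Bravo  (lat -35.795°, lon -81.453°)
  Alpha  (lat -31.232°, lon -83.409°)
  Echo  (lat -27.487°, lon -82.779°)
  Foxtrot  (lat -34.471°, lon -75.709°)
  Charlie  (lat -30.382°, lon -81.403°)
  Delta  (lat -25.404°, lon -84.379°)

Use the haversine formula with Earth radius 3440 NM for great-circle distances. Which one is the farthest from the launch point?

Delta

Distance to each, sorted:
Delta: 379.0 NM
Foxtrot: 335.7 NM
Bravo: 297.7 NM
Echo: 228.2 NM
Alpha: 136.5 NM
Charlie: 43.1 NM
The farthest is Delta at 379.0 NM.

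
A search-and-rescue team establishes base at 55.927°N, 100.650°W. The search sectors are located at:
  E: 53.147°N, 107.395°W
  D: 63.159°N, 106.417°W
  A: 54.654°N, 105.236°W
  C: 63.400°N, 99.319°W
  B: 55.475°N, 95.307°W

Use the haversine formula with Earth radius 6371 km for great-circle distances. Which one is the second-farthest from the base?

C

Distances from the base (55.927°N, 100.650°W):
D: 866.5 km
C: 834.3 km
E: 533.4 km
B: 338.5 km
A: 322.9 km
The second-farthest is C at 834.3 km.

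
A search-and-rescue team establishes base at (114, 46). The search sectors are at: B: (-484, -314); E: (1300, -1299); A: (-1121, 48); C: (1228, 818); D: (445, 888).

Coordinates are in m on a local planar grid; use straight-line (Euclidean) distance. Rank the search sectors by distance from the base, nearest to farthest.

Computing each straight-line distance from (114, 46):
B (-484, -314): 698.0 m
D (445, 888): 904.7 m
A (-1121, 48): 1235.0 m
C (1228, 818): 1355.4 m
E (1300, -1299): 1793.2 m

B, D, A, C, E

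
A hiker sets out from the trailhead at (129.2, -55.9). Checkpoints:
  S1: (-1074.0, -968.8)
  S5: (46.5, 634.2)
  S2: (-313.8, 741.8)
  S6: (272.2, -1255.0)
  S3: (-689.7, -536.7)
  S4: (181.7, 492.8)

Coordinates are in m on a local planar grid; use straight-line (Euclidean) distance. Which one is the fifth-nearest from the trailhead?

Distances from the trailhead ((129.2, -55.9)):
S4: 551.2 m
S5: 695.0 m
S2: 912.5 m
S3: 949.6 m
S6: 1207.6 m
S1: 1510.3 m
The fifth-nearest is S6 at 1207.6 m.

S6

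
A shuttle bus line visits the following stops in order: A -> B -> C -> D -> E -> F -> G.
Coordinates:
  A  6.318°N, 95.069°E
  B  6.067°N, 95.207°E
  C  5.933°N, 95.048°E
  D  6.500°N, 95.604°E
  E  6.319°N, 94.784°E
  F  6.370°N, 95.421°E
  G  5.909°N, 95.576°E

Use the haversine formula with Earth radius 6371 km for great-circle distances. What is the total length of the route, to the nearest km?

360 km

Leg distances:
A→B: 31.8 km  (cumulative 31.8 km)
B→C: 23.0 km  (cumulative 54.9 km)
C→D: 88.0 km  (cumulative 142.9 km)
D→E: 92.8 km  (cumulative 235.7 km)
E→F: 70.6 km  (cumulative 306.3 km)
F→G: 54.0 km  (cumulative 360.4 km)
Total route length ≈ 360 km.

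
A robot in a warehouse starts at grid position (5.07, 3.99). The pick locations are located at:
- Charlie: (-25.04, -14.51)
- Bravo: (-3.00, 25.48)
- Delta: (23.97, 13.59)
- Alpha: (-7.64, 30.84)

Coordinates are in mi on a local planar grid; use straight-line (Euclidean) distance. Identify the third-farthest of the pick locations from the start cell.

Bravo

Distances from the start cell ((5.07, 3.99)):
Charlie: 35.3 mi
Alpha: 29.7 mi
Bravo: 23.0 mi
Delta: 21.2 mi
The third-farthest is Bravo at 23.0 mi.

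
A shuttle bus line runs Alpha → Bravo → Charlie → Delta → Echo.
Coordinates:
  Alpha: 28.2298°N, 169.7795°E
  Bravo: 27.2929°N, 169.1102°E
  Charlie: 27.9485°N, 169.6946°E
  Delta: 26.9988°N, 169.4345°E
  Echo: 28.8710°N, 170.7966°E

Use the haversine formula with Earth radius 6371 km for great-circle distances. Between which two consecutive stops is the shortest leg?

Leg distances:
Alpha→Bravo: 123.2 km
Bravo→Charlie: 92.9 km
Charlie→Delta: 108.7 km
Delta→Echo: 247.5 km
The shortest leg is Bravo–Charlie at 92.9 km.

Bravo–Charlie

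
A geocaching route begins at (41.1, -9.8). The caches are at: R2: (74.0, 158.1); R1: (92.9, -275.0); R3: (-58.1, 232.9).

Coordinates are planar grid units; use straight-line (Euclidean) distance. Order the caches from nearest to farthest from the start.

R2, R3, R1

Distance from the start at (41.1, -9.8) to each:
R2 (74.0, 158.1): 171.1
R3 (-58.1, 232.9): 262.2
R1 (92.9, -275.0): 270.2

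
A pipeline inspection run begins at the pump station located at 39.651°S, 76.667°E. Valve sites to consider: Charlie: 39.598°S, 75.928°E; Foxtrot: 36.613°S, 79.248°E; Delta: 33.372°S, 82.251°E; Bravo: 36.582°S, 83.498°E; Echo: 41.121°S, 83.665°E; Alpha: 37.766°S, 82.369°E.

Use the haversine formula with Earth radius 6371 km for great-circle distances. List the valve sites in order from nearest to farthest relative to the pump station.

Distances from the pump station:
Charlie 39.598°S, 75.928°E: 63.6 km
Foxtrot 36.613°S, 79.248°E: 406.3 km
Alpha 37.766°S, 82.369°E: 537.2 km
Echo 41.121°S, 83.665°E: 614.6 km
Bravo 36.582°S, 83.498°E: 687.9 km
Delta 33.372°S, 82.251°E: 857.8 km

Charlie, Foxtrot, Alpha, Echo, Bravo, Delta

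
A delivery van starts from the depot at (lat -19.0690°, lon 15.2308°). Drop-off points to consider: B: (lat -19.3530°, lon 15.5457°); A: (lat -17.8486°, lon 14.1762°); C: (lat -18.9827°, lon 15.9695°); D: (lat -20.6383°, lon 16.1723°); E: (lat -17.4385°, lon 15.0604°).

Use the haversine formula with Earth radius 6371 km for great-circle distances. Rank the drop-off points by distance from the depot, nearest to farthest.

B, C, A, E, D

Computing each great-circle distance from (lat -19.0690°, lon 15.2308°):
B (lat -19.3530°, lon 15.5457°): 45.7 km
C (lat -18.9827°, lon 15.9695°): 78.2 km
A (lat -17.8486°, lon 14.1762°): 175.5 km
E (lat -17.4385°, lon 15.0604°): 182.2 km
D (lat -20.6383°, lon 16.1723°): 200.4 km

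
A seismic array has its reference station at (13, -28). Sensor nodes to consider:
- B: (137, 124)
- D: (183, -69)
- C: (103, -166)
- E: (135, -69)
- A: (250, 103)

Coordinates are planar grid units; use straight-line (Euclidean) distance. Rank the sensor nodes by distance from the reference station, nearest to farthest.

Computing each straight-line distance from (13, -28):
E (135, -69): 128.7
C (103, -166): 164.8
D (183, -69): 174.9
B (137, 124): 196.2
A (250, 103): 270.8

E, C, D, B, A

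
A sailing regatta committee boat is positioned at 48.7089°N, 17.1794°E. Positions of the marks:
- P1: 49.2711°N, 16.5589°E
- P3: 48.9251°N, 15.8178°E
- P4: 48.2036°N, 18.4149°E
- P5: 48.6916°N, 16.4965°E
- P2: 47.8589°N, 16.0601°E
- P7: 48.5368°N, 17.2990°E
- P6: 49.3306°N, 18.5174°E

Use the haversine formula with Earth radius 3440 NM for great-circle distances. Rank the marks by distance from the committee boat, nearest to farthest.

Distances from the committee boat:
P7 48.5368°N, 17.2990°E: 11.4 NM
P5 48.6916°N, 16.4965°E: 27.1 NM
P1 49.2711°N, 16.5589°E: 41.7 NM
P3 48.9251°N, 15.8178°E: 55.4 NM
P4 48.2036°N, 18.4149°E: 57.8 NM
P6 49.3306°N, 18.5174°E: 64.6 NM
P2 47.8589°N, 16.0601°E: 67.9 NM

P7, P5, P1, P3, P4, P6, P2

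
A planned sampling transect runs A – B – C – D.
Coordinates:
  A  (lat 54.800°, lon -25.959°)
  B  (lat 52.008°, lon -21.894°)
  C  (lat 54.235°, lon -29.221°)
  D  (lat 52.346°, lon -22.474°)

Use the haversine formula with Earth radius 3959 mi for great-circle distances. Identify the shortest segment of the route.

A–B

Leg distances:
A→B: 255.4 mi
B→C: 340.3 mi
C→D: 307.6 mi
The shortest leg is A–B at 255.4 mi.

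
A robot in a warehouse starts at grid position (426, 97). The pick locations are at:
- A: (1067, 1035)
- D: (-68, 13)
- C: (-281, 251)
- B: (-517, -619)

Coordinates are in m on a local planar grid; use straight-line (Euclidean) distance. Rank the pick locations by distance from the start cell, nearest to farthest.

Distances from the start cell:
D (-68, 13): 501.1 m
C (-281, 251): 723.6 m
A (1067, 1035): 1136.1 m
B (-517, -619): 1184.0 m

D, C, A, B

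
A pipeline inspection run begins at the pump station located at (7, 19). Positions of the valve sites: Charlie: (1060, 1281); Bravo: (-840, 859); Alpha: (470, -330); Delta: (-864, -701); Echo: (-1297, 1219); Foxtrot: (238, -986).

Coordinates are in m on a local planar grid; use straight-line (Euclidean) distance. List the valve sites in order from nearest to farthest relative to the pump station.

Distances from the pump station:
Alpha (470, -330): 579.8 m
Foxtrot (238, -986): 1031.2 m
Delta (-864, -701): 1130.1 m
Bravo (-840, 859): 1192.9 m
Charlie (1060, 1281): 1643.6 m
Echo (-1297, 1219): 1772.1 m

Alpha, Foxtrot, Delta, Bravo, Charlie, Echo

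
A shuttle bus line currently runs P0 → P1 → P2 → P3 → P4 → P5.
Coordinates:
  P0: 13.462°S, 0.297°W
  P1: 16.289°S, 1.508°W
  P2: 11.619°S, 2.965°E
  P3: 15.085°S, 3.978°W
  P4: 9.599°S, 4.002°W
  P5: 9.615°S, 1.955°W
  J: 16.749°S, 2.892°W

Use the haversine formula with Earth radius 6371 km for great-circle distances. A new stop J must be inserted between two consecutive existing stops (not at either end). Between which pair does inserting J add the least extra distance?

between P2 and P3

Added distance for inserting J between each consecutive pair:
P0–P1: 275.5 km
P1–P2: 298.0 km
P2–P3: 225.1 km
P3–P4: 412.5 km
P4–P5: 1379.3 km
Smallest added distance is 225.1 km, inserting between P2 and P3.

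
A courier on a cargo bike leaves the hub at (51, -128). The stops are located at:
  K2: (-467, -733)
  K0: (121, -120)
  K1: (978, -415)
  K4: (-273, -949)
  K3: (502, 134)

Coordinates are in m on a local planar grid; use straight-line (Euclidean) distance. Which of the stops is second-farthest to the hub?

K4

Distance to each, sorted:
K1: 970.4 m
K4: 882.6 m
K2: 796.5 m
K3: 521.6 m
K0: 70.5 m
The second-farthest is K4 at 882.6 m.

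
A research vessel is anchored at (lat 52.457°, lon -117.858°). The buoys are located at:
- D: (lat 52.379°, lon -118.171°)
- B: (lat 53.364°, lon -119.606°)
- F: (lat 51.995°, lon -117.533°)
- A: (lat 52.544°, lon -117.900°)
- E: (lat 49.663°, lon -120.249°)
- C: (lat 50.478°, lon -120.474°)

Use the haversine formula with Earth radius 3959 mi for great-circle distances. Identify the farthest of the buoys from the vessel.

Distance to each, sorted:
E: 219.2 mi
C: 177.1 mi
B: 96.1 mi
F: 34.8 mi
D: 14.2 mi
A: 6.3 mi
The farthest is E at 219.2 mi.

E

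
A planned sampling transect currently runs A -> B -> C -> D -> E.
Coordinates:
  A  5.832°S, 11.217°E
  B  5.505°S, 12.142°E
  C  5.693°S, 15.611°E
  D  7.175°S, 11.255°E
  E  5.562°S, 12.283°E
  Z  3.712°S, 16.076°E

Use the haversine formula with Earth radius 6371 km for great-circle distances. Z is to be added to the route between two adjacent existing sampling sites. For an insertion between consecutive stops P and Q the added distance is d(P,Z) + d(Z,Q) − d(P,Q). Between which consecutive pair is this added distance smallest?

Added distance for inserting Z between each consecutive pair:
A–B: 958.5 km
B–C: 321.2 km
C–D: 375.5 km
D–E: 913.7 km
Smallest added distance is 321.2 km, inserting between B and C.

between B and C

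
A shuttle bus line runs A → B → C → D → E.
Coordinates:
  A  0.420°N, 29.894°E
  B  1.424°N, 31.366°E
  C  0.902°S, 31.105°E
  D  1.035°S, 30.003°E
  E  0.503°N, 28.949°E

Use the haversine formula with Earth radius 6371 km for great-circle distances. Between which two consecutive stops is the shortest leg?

Leg distances:
A→B: 198.1 km
B→C: 260.3 km
C→D: 123.4 km
D→E: 207.3 km
The shortest leg is C–D at 123.4 km.

C–D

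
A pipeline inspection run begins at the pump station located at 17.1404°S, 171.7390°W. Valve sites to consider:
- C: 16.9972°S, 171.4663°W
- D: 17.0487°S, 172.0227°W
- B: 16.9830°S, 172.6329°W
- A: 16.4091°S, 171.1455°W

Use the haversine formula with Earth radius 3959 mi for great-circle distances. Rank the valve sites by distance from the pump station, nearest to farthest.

D, C, B, A

Distances from the pump station:
D 17.0487°S, 172.0227°W: 19.8 mi
C 16.9972°S, 171.4663°W: 20.6 mi
B 16.9830°S, 172.6329°W: 60.0 mi
A 16.4091°S, 171.1455°W: 64.0 mi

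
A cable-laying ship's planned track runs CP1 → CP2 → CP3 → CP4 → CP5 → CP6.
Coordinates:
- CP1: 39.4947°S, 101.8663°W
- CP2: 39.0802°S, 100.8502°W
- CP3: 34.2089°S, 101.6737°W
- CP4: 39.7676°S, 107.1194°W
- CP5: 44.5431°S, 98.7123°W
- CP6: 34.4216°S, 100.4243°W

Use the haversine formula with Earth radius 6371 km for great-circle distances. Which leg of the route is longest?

Leg distances:
CP1→CP2: 98.8 km
CP2→CP3: 546.6 km
CP3→CP4: 784.5 km
CP4→CP5: 872.3 km
CP5→CP6: 1134.9 km
The longest leg is CP5–CP6 at 1134.9 km.

CP5–CP6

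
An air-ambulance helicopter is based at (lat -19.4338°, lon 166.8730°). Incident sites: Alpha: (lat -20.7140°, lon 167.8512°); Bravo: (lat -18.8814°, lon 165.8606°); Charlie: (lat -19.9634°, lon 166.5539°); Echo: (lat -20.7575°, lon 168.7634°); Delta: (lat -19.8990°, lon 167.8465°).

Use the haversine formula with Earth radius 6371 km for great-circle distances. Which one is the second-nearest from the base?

Delta

Distance to each, sorted:
Charlie: 67.7 km
Delta: 114.3 km
Bravo: 122.8 km
Alpha: 175.2 km
Echo: 246.2 km
The second-nearest is Delta at 114.3 km.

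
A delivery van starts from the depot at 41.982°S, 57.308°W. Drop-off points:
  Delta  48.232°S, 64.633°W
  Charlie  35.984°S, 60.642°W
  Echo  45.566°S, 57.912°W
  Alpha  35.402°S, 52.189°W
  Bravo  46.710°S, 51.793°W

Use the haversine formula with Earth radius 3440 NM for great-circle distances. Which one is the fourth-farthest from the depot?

Bravo

Distances from the depot (41.982°S, 57.308°W):
Delta: 486.5 NM
Alpha: 462.0 NM
Charlie: 392.2 NM
Bravo: 369.5 NM
Echo: 216.8 NM
The fourth-farthest is Bravo at 369.5 NM.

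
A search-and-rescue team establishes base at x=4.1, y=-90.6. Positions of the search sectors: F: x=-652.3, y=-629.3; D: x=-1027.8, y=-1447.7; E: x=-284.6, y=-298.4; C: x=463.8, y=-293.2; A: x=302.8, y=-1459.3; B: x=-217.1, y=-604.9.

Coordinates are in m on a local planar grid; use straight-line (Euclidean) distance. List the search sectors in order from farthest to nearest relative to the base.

D, A, F, B, C, E

Computing each straight-line distance from x=4.1, y=-90.6:
D x=-1027.8, y=-1447.7: 1704.9 m
A x=302.8, y=-1459.3: 1400.9 m
F x=-652.3, y=-629.3: 849.2 m
B x=-217.1, y=-604.9: 559.9 m
C x=463.8, y=-293.2: 502.4 m
E x=-284.6, y=-298.4: 355.7 m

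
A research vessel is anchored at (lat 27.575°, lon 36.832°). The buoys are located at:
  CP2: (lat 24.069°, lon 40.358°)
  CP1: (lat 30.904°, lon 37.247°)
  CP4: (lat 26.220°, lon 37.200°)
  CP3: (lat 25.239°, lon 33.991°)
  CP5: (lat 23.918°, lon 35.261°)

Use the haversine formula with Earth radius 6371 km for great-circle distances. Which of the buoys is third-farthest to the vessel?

CP3

Distance to each, sorted:
CP2: 525.8 km
CP5: 436.0 km
CP3: 384.1 km
CP1: 372.4 km
CP4: 155.0 km
The third-farthest is CP3 at 384.1 km.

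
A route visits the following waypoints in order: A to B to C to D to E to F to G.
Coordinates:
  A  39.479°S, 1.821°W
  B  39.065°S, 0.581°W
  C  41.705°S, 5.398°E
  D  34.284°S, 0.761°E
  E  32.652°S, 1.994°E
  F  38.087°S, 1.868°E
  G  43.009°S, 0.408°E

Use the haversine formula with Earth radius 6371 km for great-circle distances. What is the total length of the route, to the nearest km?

3001 km

Leg distances:
A→B: 116.2 km  (cumulative 116.2 km)
B→C: 585.1 km  (cumulative 701.4 km)
C→D: 919.4 km  (cumulative 1620.8 km)
D→E: 214.5 km  (cumulative 1835.3 km)
E→F: 604.5 km  (cumulative 2439.8 km)
F→G: 561.0 km  (cumulative 3000.8 km)
Total route length ≈ 3001 km.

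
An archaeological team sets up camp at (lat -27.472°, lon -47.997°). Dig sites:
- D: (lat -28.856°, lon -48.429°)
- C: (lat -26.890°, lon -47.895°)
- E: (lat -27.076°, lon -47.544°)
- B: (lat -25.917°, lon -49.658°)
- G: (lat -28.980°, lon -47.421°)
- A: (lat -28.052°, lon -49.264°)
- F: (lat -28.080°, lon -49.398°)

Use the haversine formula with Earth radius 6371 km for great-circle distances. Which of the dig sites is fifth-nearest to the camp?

D

Distance to each, sorted:
E: 62.8 km
C: 65.5 km
A: 140.4 km
F: 153.5 km
D: 159.6 km
G: 176.9 km
B: 239.0 km
The fifth-nearest is D at 159.6 km.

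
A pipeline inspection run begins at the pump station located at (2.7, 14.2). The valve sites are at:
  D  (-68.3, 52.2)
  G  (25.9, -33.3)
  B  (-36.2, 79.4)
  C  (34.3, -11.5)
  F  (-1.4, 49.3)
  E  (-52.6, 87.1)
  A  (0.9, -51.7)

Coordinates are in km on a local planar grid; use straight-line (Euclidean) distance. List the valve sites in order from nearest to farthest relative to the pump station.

Computing each straight-line distance from (2.7, 14.2):
F (-1.4, 49.3): 35.3 km
C (34.3, -11.5): 40.7 km
G (25.9, -33.3): 52.9 km
A (0.9, -51.7): 65.9 km
B (-36.2, 79.4): 75.9 km
D (-68.3, 52.2): 80.5 km
E (-52.6, 87.1): 91.5 km

F, C, G, A, B, D, E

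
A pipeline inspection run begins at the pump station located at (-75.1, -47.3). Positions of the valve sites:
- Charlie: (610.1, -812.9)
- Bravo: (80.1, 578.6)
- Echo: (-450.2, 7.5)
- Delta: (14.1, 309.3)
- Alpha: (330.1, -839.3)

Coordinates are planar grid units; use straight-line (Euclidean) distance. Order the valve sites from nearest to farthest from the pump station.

Delta, Echo, Bravo, Alpha, Charlie

Distance from the pump station at (-75.1, -47.3) to each:
Delta (14.1, 309.3): 367.6
Echo (-450.2, 7.5): 379.1
Bravo (80.1, 578.6): 644.9
Alpha (330.1, -839.3): 889.6
Charlie (610.1, -812.9): 1027.4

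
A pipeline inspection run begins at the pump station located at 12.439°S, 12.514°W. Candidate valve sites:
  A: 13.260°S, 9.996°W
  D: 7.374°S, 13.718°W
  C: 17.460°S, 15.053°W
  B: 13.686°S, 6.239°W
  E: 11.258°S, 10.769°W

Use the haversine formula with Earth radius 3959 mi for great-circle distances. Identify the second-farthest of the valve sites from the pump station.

Distances from the pump station (12.439°S, 12.514°W):
B: 431.0 mi
C: 386.1 mi
D: 359.4 mi
A: 178.9 mi
E: 143.5 mi
The second-farthest is C at 386.1 mi.

C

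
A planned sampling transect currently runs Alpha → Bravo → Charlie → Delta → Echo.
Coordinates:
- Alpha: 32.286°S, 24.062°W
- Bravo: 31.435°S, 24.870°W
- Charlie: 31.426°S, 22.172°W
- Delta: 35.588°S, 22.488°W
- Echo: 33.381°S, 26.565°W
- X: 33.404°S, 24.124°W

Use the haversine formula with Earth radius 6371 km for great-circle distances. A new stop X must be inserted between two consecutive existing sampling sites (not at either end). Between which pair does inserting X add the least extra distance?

Added distance for inserting X between each consecutive pair:
Alpha–Bravo: 232.8 km
Bravo–Charlie: 260.1 km
Charlie–Delta: 107.9 km
Delta–Echo: 65.0 km
Smallest added distance is 65.0 km, inserting between Delta and Echo.

between Delta and Echo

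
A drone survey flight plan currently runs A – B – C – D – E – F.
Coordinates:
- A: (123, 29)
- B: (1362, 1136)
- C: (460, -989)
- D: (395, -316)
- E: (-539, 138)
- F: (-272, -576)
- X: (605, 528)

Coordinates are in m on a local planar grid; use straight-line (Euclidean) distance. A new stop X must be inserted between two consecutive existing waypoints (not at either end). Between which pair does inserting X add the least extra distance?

between A and B

Added distance for inserting X between each consecutive pair:
A–B: 3.2 m
B–C: 186.3 m
C–D: 1717.5 m
D–E: 1039.9 m
E–F: 1856.3 m
Smallest added distance is 3.2 m, inserting between A and B.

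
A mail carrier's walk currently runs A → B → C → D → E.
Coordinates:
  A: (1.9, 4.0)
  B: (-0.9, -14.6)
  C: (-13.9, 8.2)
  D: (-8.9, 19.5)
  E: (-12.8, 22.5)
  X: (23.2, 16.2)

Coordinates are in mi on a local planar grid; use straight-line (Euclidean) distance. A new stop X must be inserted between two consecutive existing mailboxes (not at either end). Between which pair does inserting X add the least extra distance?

Added distance for inserting X between each consecutive pair:
A–B: 44.8 mi
B–C: 50.8 mi
C–D: 57.9 mi
D–E: 63.9 mi
Smallest added distance is 44.8 mi, inserting between A and B.

between A and B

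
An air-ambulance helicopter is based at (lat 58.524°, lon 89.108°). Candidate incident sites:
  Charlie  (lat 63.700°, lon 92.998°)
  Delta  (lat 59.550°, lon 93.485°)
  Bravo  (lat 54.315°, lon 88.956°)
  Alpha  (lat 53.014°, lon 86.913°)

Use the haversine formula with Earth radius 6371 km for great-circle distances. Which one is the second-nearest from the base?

Bravo

Distance to each, sorted:
Delta: 275.1 km
Bravo: 468.1 km
Charlie: 612.0 km
Alpha: 627.8 km
The second-nearest is Bravo at 468.1 km.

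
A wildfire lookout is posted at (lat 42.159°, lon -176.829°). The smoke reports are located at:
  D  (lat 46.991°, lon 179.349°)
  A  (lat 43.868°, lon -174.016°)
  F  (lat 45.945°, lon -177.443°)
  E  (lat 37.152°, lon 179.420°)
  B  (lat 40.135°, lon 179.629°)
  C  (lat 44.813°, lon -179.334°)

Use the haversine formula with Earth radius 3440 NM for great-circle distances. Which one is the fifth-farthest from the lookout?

Distance to each, sorted:
E: 346.9 NM
D: 332.9 NM
F: 228.8 NM
B: 201.0 NM
C: 193.1 NM
A: 160.5 NM
The fifth-farthest is C at 193.1 NM.

C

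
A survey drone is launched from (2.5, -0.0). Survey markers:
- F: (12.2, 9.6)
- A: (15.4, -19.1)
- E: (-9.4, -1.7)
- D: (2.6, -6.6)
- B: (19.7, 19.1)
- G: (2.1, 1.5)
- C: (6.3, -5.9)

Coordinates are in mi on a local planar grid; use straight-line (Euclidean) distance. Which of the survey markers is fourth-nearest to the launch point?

Distance to each, sorted:
G: 1.6 mi
D: 6.6 mi
C: 7.0 mi
E: 12.0 mi
F: 13.6 mi
A: 23.0 mi
B: 25.7 mi
The fourth-nearest is E at 12.0 mi.

E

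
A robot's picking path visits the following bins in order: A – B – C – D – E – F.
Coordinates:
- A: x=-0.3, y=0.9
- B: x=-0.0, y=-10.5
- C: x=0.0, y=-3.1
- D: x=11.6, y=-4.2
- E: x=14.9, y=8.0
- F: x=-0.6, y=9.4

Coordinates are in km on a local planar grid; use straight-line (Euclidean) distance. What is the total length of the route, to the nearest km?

Leg distances:
A→B: 11.4 km  (cumulative 11.4 km)
B→C: 7.4 km  (cumulative 18.8 km)
C→D: 11.7 km  (cumulative 30.5 km)
D→E: 12.6 km  (cumulative 43.1 km)
E→F: 15.6 km  (cumulative 58.7 km)
Total route length ≈ 59 km.

59 km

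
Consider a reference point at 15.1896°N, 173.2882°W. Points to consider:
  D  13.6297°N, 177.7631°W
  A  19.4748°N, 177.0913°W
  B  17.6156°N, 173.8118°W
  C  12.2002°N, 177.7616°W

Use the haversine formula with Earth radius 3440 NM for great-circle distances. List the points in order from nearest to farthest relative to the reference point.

B, D, C, A

Computing each great-circle distance from 15.1896°N, 173.2882°W:
B 17.6156°N, 173.8118°W: 148.7 NM
D 13.6297°N, 177.7631°W: 276.5 NM
C 12.2002°N, 177.7616°W: 316.7 NM
A 19.4748°N, 177.0913°W: 337.2 NM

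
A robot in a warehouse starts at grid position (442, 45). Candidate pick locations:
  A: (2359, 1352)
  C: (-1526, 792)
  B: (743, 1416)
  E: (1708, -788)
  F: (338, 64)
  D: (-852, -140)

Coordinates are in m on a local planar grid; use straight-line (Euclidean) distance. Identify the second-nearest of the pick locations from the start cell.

D

Distance to each, sorted:
F: 105.7 m
D: 1307.2 m
B: 1403.7 m
E: 1515.5 m
C: 2105.0 m
A: 2320.2 m
The second-nearest is D at 1307.2 m.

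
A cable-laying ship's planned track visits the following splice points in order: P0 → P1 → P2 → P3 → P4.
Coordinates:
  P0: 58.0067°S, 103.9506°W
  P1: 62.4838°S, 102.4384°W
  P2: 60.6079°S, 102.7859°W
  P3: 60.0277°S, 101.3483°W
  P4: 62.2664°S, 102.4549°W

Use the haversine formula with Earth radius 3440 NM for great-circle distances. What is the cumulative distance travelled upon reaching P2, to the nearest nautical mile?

386 NM

Leg distances:
P0→P1: 272.5 NM  (cumulative 272.5 NM)
P1→P2: 113.1 NM  (cumulative 385.6 NM)
Cumulative distance at P2 ≈ 386 NM.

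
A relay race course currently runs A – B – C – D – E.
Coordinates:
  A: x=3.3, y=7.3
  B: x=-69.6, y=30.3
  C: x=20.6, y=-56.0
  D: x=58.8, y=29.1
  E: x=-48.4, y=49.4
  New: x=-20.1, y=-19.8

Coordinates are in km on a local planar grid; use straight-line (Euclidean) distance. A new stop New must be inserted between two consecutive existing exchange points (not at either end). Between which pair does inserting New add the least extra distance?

Added distance for inserting New between each consecutive pair:
A–B: 29.8 km
B–C: 0.1 km
C–D: 54.0 km
D–E: 58.5 km
Smallest added distance is 0.1 km, inserting between B and C.

between B and C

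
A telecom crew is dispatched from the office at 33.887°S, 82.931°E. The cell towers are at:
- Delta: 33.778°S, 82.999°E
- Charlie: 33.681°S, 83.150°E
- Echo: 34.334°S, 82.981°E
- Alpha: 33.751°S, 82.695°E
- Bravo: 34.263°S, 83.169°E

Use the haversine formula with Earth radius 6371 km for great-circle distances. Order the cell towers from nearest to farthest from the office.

Delta, Alpha, Charlie, Bravo, Echo

Distance from the office at 33.887°S, 82.931°E to each:
Delta 33.778°S, 82.999°E: 13.7 km
Alpha 33.751°S, 82.695°E: 26.5 km
Charlie 33.681°S, 83.150°E: 30.6 km
Bravo 34.263°S, 83.169°E: 47.2 km
Echo 34.334°S, 82.981°E: 49.9 km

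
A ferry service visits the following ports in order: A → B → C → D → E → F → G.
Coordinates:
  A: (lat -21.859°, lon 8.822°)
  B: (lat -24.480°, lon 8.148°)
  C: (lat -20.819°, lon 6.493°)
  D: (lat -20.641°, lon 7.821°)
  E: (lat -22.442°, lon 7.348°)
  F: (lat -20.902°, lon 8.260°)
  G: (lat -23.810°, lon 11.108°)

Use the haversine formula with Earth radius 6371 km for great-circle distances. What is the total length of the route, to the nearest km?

1718 km

Leg distances:
A→B: 299.5 km  (cumulative 299.5 km)
B→C: 441.1 km  (cumulative 740.5 km)
C→D: 139.5 km  (cumulative 880.1 km)
D→E: 206.2 km  (cumulative 1086.2 km)
E→F: 195.5 km  (cumulative 1281.7 km)
F→G: 436.2 km  (cumulative 1717.9 km)
Total route length ≈ 1718 km.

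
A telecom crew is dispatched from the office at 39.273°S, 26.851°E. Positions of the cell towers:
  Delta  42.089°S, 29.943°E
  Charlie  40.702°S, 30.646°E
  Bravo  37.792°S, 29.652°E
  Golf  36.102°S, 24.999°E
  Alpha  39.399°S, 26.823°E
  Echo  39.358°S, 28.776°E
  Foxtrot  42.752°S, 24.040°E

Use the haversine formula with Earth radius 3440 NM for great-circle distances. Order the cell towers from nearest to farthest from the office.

Alpha, Echo, Bravo, Charlie, Golf, Delta, Foxtrot

Distances from the office:
Alpha 39.399°S, 26.823°E: 7.7 NM
Echo 39.358°S, 28.776°E: 89.6 NM
Bravo 37.792°S, 29.652°E: 158.8 NM
Charlie 40.702°S, 30.646°E: 194.5 NM
Golf 36.102°S, 24.999°E: 209.7 NM
Delta 42.089°S, 29.943°E: 220.0 NM
Foxtrot 42.752°S, 24.040°E: 244.6 NM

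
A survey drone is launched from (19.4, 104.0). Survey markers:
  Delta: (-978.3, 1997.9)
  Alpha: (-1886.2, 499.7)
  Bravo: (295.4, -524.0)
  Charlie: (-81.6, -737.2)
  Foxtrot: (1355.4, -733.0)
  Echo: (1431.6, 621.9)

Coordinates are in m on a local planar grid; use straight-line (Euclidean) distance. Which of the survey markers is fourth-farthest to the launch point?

Distances from the launch point ((19.4, 104.0)):
Delta: 2140.6 m
Alpha: 1946.3 m
Foxtrot: 1576.5 m
Echo: 1504.2 m
Charlie: 847.2 m
Bravo: 686.0 m
The fourth-farthest is Echo at 1504.2 m.

Echo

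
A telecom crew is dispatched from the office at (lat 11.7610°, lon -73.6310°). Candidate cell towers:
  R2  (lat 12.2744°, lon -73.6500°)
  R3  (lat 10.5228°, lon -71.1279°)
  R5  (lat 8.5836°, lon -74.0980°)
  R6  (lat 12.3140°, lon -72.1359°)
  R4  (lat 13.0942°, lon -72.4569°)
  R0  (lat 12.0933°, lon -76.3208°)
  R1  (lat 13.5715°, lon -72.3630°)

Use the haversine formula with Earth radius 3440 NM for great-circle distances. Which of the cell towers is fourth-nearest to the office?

R1

Distances from the office ((lat 11.7610°, lon -73.6310°)):
R2: 30.8 NM
R6: 93.9 NM
R4: 105.6 NM
R1: 131.7 NM
R0: 159.3 NM
R3: 165.1 NM
R5: 192.8 NM
The fourth-nearest is R1 at 131.7 NM.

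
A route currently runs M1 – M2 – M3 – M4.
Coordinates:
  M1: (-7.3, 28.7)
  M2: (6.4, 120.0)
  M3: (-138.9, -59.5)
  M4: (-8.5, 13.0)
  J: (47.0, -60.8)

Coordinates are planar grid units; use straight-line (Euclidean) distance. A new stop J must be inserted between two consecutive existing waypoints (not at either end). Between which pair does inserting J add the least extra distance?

Added distance for inserting J between each consecutive pair:
M1–M2: 197.7
M2–M3: 140.3
M3–M4: 129.0
Smallest added distance is 129.0, inserting between M3 and M4.

between M3 and M4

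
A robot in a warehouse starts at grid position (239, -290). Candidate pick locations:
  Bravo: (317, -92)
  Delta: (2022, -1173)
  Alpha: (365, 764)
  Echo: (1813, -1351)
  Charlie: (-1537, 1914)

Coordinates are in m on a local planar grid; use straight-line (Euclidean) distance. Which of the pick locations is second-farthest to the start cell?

Delta

Distances from the start cell ((239, -290)):
Charlie: 2830.5 m
Delta: 1989.7 m
Echo: 1898.2 m
Alpha: 1061.5 m
Bravo: 212.8 m
The second-farthest is Delta at 1989.7 m.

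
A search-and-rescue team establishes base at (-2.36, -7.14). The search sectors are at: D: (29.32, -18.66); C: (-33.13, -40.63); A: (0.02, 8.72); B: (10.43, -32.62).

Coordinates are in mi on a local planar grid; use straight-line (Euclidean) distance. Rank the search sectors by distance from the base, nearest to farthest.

Distance from the base at (-2.36, -7.14) to each:
A (0.02, 8.72): 16.0 mi
B (10.43, -32.62): 28.5 mi
D (29.32, -18.66): 33.7 mi
C (-33.13, -40.63): 45.5 mi

A, B, D, C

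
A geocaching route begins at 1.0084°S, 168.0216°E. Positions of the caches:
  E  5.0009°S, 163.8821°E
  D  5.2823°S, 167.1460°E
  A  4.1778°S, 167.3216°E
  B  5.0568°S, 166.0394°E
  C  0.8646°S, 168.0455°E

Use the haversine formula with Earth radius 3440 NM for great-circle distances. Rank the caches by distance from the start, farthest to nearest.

E, B, D, A, C

Distances from the start:
E 5.0009°S, 163.8821°E: 345.0 NM
B 5.0568°S, 166.0394°E: 270.6 NM
D 5.2823°S, 167.1460°E: 261.9 NM
A 4.1778°S, 167.3216°E: 194.9 NM
C 0.8646°S, 168.0455°E: 8.8 NM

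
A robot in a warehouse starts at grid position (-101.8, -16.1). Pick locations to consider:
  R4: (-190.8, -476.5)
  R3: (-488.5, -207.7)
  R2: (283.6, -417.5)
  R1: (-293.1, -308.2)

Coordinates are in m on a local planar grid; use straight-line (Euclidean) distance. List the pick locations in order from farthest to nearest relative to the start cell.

Distance from the start cell at (-101.8, -16.1) to each:
R2 (283.6, -417.5): 556.5 m
R4 (-190.8, -476.5): 468.9 m
R3 (-488.5, -207.7): 431.6 m
R1 (-293.1, -308.2): 349.2 m

R2, R4, R3, R1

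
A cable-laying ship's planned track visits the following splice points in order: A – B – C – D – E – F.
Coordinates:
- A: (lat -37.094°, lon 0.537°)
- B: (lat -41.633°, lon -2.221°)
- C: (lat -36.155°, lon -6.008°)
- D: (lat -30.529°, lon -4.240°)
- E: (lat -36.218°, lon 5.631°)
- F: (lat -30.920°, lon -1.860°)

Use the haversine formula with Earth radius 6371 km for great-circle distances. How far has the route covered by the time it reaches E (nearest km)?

Leg distances:
A→B: 557.5 km  (cumulative 557.5 km)
B→C: 691.5 km  (cumulative 1249.1 km)
C→D: 646.7 km  (cumulative 1895.8 km)
D→E: 1112.7 km  (cumulative 3008.5 km)
Cumulative distance at E ≈ 3009 km.

3009 km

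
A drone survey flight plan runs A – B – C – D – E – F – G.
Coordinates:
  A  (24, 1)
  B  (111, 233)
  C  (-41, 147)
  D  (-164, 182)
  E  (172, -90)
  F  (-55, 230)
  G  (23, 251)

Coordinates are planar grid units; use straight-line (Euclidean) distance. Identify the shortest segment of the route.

Leg distances:
A→B: 247.8
B→C: 174.6
C→D: 127.9
D→E: 432.3
E→F: 392.3
F→G: 80.8
The shortest leg is F–G at 80.8.

F–G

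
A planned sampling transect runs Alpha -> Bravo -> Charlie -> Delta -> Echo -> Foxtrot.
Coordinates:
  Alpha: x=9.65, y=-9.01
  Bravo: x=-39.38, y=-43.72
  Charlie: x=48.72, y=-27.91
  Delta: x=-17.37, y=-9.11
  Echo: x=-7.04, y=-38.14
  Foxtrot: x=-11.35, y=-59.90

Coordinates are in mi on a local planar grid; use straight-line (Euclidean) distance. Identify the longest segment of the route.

Bravo–Charlie

Leg distances:
Alpha→Bravo: 60.1 mi
Bravo→Charlie: 89.5 mi
Charlie→Delta: 68.7 mi
Delta→Echo: 30.8 mi
Echo→Foxtrot: 22.2 mi
The longest leg is Bravo–Charlie at 89.5 mi.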